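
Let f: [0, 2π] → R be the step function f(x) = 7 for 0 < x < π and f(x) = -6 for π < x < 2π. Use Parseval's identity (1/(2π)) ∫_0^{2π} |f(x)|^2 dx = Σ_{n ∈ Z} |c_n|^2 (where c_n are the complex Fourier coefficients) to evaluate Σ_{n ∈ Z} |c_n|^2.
Σ |c_n|^2 = 85/2

Parseval equates the L^2 energy of f (normalised by 1/(2π)) with the ℓ^2 sum of its Fourier coefficients: (1/(2π)) ∫_0^{2π} |f|^2 = Σ |c_n|^2.
Compute the left side: (1/(2π)) [∫_0^π 7^2 dx + ∫_π^{2π} (-6)^2 dx] = (1/(2π)) · (49π + 36π) = (49 + 36)/2 = 85/2.
So Σ_{n ∈ Z} |c_n|^2 = 85/2.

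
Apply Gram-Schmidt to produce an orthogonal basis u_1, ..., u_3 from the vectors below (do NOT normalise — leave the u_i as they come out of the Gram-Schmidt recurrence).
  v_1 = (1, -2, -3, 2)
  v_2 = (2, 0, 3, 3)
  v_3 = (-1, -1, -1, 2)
Orthogonal basis:
  u_1 = (1, -2, -3, 2)
  u_2 = (37/18, -1/9, 17/6, 28/9)
  u_3 = (-624/395, -41/395, 58/395, 358/395)

Apply the Gram-Schmidt recurrence
  u_1 = v_1
  u_i = v_i − Σ_{j<i} ((v_i · u_j) / (u_j · u_j)) · u_j.

Step by step this gives:
  u_1 = (1, -2, -3, 2)
  u_2 = (37/18, -1/9, 17/6, 28/9)
  u_3 = (-624/395, -41/395, 58/395, 358/395)

Orthogonality check:
  u_2 · u_1 = 0 (should be 0)
  u_3 · u_1 = 0 (should be 0)
  u_3 · u_2 = 0 (should be 0)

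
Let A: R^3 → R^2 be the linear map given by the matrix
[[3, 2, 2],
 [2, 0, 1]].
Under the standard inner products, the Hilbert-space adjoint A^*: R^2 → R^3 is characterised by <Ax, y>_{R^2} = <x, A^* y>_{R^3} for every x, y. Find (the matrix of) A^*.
A^* = A^T =
[[3, 2],
 [2, 0],
 [2, 1]]

For real matrices with standard dot products, the defining identity <Ax, y> = <x, A^* y> gives (Ax)^T y = x^T (A^*) y, i.e. x^T A^T y = x^T (A^*) y. Since this holds for all x, y, we must have A^* = A^T. Therefore
A^* =
[[3, 2],
 [2, 0],
 [2, 1]].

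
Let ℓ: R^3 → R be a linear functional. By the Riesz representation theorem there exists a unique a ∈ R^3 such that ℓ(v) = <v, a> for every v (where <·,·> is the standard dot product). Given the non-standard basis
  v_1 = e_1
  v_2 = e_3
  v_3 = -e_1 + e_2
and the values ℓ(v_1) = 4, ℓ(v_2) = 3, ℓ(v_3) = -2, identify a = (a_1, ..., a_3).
a = (4, 2, 3)

Write a = (a_1, ..., a_3) in the standard basis. For each basis vector v_i, ℓ(v_i) = <v_i, a> is a linear equation in the a_j's. Collect the n equations into a matrix system V a = ℓ, where row i of V is v_i (expressed in the standard basis). Since V is invertible (lower-triangular with 1s on the diagonal, up to permutation), solve by back-substitution:
  V =
[[1, 0, 0],
 [0, 0, 1],
 [-1, 1, 0]]
  V a = (4, 3, -2)
Solving gives a = (4, 2, 3).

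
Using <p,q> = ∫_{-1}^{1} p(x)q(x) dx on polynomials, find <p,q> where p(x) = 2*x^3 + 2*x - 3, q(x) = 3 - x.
<p,q> = -302/15

Expand the product: p(x)·q(x) = -2*x^4 + 6*x^3 - 2*x^2 + 9*x - 9.
∫_{-1}^{1} of each monomial x^k gives [2/(k+1) if k even, 0 if k odd]. Integrating term-by-term (or equivalently evaluating the antiderivative F(x) = -2*x^5/5 + 3*x^4/2 - 2*x^3/3 + 9*x^2/2 - 9*x at the endpoints):
  F(1) − F(−1) = -61/15 − (241/15) = -302/15.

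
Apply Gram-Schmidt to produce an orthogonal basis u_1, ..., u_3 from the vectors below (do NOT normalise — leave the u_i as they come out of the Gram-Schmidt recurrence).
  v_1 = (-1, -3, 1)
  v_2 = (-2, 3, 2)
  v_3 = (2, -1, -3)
Orthogonal basis:
  u_1 = (-1, -3, 1)
  u_2 = (-27/11, 18/11, 27/11)
  u_3 = (-1/2, 0, -1/2)

Apply the Gram-Schmidt recurrence
  u_1 = v_1
  u_i = v_i − Σ_{j<i} ((v_i · u_j) / (u_j · u_j)) · u_j.

Step by step this gives:
  u_1 = (-1, -3, 1)
  u_2 = (-27/11, 18/11, 27/11)
  u_3 = (-1/2, 0, -1/2)

Orthogonality check:
  u_2 · u_1 = 0 (should be 0)
  u_3 · u_1 = 0 (should be 0)
  u_3 · u_2 = 0 (should be 0)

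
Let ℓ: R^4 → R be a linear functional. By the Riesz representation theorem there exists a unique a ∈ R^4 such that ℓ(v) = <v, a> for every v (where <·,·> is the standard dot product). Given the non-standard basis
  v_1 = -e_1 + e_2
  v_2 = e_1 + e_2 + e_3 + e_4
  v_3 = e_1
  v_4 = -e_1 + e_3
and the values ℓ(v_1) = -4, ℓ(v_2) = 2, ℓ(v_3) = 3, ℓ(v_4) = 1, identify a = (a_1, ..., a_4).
a = (3, -1, 4, -4)

Write a = (a_1, ..., a_4) in the standard basis. For each basis vector v_i, ℓ(v_i) = <v_i, a> is a linear equation in the a_j's. Collect the n equations into a matrix system V a = ℓ, where row i of V is v_i (expressed in the standard basis). Since V is invertible (lower-triangular with 1s on the diagonal, up to permutation), solve by back-substitution:
  V =
[[-1, 1, 0, 0],
 [1, 1, 1, 1],
 [1, 0, 0, 0],
 [-1, 0, 1, 0]]
  V a = (-4, 2, 3, 1)
Solving gives a = (3, -1, 4, -4).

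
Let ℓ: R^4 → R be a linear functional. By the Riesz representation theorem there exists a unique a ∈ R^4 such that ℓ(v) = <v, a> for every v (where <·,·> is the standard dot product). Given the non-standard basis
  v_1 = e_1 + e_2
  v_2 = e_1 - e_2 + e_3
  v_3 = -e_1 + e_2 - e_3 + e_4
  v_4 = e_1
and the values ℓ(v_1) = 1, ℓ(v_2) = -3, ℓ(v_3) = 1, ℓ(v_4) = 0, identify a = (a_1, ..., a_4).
a = (0, 1, -2, -2)

Write a = (a_1, ..., a_4) in the standard basis. For each basis vector v_i, ℓ(v_i) = <v_i, a> is a linear equation in the a_j's. Collect the n equations into a matrix system V a = ℓ, where row i of V is v_i (expressed in the standard basis). Since V is invertible (lower-triangular with 1s on the diagonal, up to permutation), solve by back-substitution:
  V =
[[1, 1, 0, 0],
 [1, -1, 1, 0],
 [-1, 1, -1, 1],
 [1, 0, 0, 0]]
  V a = (1, -3, 1, 0)
Solving gives a = (0, 1, -2, -2).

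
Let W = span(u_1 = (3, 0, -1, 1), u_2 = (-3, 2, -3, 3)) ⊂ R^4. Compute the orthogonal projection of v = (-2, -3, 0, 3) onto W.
proj_W(v) = (-117/83, 45/83, -51/83, 51/83)

Set up U = [u_1 | ... | u_2] ∈ R^(4×2). The projector onto W = col(U) is P = U (U^T U)^(-1) U^T.
Compute U^T U =
  [11, -3]
  [-3, 31],
and U^T v = (-3, 9).
Solve U^T U · c = U^T v for the coefficients: c = (-33/166, 45/166). The projection is proj_W(v) = U c.
Check: (v - proj_W(v)) · u_1 = 0  (should be 0).
Check: (v - proj_W(v)) · u_2 = 0  (should be 0).
Result: proj_W(v) = (-117/83, 45/83, -51/83, 51/83).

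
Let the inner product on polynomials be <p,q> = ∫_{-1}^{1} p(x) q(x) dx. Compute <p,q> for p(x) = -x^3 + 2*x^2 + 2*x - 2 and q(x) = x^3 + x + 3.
<p,q> = -688/105

Expand the product: p(x)·q(x) = -x^6 + 2*x^5 + x^4 - 3*x^3 + 8*x^2 + 4*x - 6.
∫_{-1}^{1} of each monomial x^k gives [2/(k+1) if k even, 0 if k odd]. Integrating term-by-term (or equivalently evaluating the antiderivative F(x) = -x^7/7 + x^6/3 + x^5/5 - 3*x^4/4 + 8*x^3/3 + 2*x^2 - 6*x at the endpoints):
  F(1) − F(−1) = -237/140 − (2041/420) = -688/105.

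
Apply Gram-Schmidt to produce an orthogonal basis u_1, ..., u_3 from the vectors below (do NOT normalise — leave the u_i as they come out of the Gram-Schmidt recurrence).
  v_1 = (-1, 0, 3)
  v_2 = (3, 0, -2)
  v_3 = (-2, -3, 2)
Orthogonal basis:
  u_1 = (-1, 0, 3)
  u_2 = (21/10, 0, 7/10)
  u_3 = (0, -3, 0)

Apply the Gram-Schmidt recurrence
  u_1 = v_1
  u_i = v_i − Σ_{j<i} ((v_i · u_j) / (u_j · u_j)) · u_j.

Step by step this gives:
  u_1 = (-1, 0, 3)
  u_2 = (21/10, 0, 7/10)
  u_3 = (0, -3, 0)

Orthogonality check:
  u_2 · u_1 = 0 (should be 0)
  u_3 · u_1 = 0 (should be 0)
  u_3 · u_2 = 0 (should be 0)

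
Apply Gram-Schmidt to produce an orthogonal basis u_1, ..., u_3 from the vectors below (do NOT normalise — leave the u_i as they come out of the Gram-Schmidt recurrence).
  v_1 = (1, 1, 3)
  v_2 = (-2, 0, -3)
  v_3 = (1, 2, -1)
Orthogonal basis:
  u_1 = (1, 1, 3)
  u_2 = (-1, 1, 0)
  u_3 = (3/2, 3/2, -1)

Apply the Gram-Schmidt recurrence
  u_1 = v_1
  u_i = v_i − Σ_{j<i} ((v_i · u_j) / (u_j · u_j)) · u_j.

Step by step this gives:
  u_1 = (1, 1, 3)
  u_2 = (-1, 1, 0)
  u_3 = (3/2, 3/2, -1)

Orthogonality check:
  u_2 · u_1 = 0 (should be 0)
  u_3 · u_1 = 0 (should be 0)
  u_3 · u_2 = 0 (should be 0)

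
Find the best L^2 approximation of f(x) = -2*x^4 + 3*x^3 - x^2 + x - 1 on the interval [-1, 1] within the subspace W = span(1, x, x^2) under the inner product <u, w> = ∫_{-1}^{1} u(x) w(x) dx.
g(x) = -19*x^2/7 + 14*x/5 - 29/35

The best approximation g ∈ W is the orthogonal projection of f onto W. Writing g = a_0 + a_1 x + a_2 x^2, the coefficients solve the normal equations G · a = b where
  G_{ij} = <φ_i, φ_j> and b_i = <f, φ_i>, with φ_0 = 1, φ_1 = x, φ_2 = x^2.
G =
  [2, 0, 2/3]
  [0, 2/3, 0]
  [2/3, 0, 2/5],
b = (-52/15, 28/15, -172/105).
Solving gives a_0 = -29/35, a_1 = 14/5, a_2 = -19/7, so
  g(x) = -19*x^2/7 + 14*x/5 - 29/35.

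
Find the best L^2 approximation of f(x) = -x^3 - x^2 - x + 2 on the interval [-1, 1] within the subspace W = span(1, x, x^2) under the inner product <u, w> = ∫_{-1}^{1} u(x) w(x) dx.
g(x) = -x^2 - 8*x/5 + 2

The best approximation g ∈ W is the orthogonal projection of f onto W. Writing g = a_0 + a_1 x + a_2 x^2, the coefficients solve the normal equations G · a = b where
  G_{ij} = <φ_i, φ_j> and b_i = <f, φ_i>, with φ_0 = 1, φ_1 = x, φ_2 = x^2.
G =
  [2, 0, 2/3]
  [0, 2/3, 0]
  [2/3, 0, 2/5],
b = (10/3, -16/15, 14/15).
Solving gives a_0 = 2, a_1 = -8/5, a_2 = -1, so
  g(x) = -x^2 - 8*x/5 + 2.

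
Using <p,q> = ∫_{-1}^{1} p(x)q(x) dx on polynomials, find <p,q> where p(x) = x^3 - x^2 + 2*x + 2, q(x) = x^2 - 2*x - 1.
<p,q> = -88/15

Expand the product: p(x)·q(x) = x^5 - 3*x^4 + 3*x^3 - x^2 - 6*x - 2.
∫_{-1}^{1} of each monomial x^k gives [2/(k+1) if k even, 0 if k odd]. Integrating term-by-term (or equivalently evaluating the antiderivative F(x) = x^6/6 - 3*x^5/5 + 3*x^4/4 - x^3/3 - 3*x^2 - 2*x at the endpoints):
  F(1) − F(−1) = -301/60 − (17/20) = -88/15.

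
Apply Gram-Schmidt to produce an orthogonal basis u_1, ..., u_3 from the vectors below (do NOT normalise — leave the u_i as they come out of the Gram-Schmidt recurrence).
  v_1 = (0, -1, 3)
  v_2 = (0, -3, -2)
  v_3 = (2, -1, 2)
Orthogonal basis:
  u_1 = (0, -1, 3)
  u_2 = (0, -33/10, -11/10)
  u_3 = (2, 0, 0)

Apply the Gram-Schmidt recurrence
  u_1 = v_1
  u_i = v_i − Σ_{j<i} ((v_i · u_j) / (u_j · u_j)) · u_j.

Step by step this gives:
  u_1 = (0, -1, 3)
  u_2 = (0, -33/10, -11/10)
  u_3 = (2, 0, 0)

Orthogonality check:
  u_2 · u_1 = 0 (should be 0)
  u_3 · u_1 = 0 (should be 0)
  u_3 · u_2 = 0 (should be 0)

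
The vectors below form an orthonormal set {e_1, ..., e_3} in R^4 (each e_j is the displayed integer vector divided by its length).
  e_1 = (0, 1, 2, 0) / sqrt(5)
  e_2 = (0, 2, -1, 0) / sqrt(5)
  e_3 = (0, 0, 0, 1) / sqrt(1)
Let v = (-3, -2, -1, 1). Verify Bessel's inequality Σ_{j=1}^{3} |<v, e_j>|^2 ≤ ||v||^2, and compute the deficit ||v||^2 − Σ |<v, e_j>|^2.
Σ |<v, e_j>|^2 = 6; ||v||^2 = 15; deficit = 9

Write each e_j = u_j / sqrt(<u_j, u_j>) where u_j is the displayed integer vector. Then <v, e_j> = <v, u_j> / sqrt(<u_j, u_j>), so |<v, e_j>|^2 = <v, u_j>^2 / <u_j, u_j>.
Coefficients: <v, e_1> = -4/sqrt(5), <v, e_2> = -3/sqrt(5), <v, e_3> = 1/sqrt(1).
Square and sum: Σ |<v, e_j>|^2 = 6.
Compute ||v||^2 = v·v = 15.
Deficit = 15 − 6 = 9 ≥ 0, confirming Bessel's inequality. (The deficit equals ||v − Σ <v,e_j> e_j||^2, the squared distance from v to span{e_j}.)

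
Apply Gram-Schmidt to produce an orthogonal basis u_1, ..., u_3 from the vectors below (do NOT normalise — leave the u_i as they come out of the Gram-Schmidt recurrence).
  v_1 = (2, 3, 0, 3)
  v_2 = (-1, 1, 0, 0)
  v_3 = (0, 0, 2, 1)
Orthogonal basis:
  u_1 = (2, 3, 0, 3)
  u_2 = (-12/11, 19/22, 0, -3/22)
  u_3 = (-15/43, -15/43, 2, 25/43)

Apply the Gram-Schmidt recurrence
  u_1 = v_1
  u_i = v_i − Σ_{j<i} ((v_i · u_j) / (u_j · u_j)) · u_j.

Step by step this gives:
  u_1 = (2, 3, 0, 3)
  u_2 = (-12/11, 19/22, 0, -3/22)
  u_3 = (-15/43, -15/43, 2, 25/43)

Orthogonality check:
  u_2 · u_1 = 0 (should be 0)
  u_3 · u_1 = 0 (should be 0)
  u_3 · u_2 = 0 (should be 0)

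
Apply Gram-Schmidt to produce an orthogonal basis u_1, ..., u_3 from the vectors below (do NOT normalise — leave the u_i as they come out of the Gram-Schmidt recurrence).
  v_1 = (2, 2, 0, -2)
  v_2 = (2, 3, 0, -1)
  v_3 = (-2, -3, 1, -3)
Orthogonal basis:
  u_1 = (2, 2, 0, -2)
  u_2 = (0, 1, 0, 1)
  u_3 = (-4/3, 2/3, 1, -2/3)

Apply the Gram-Schmidt recurrence
  u_1 = v_1
  u_i = v_i − Σ_{j<i} ((v_i · u_j) / (u_j · u_j)) · u_j.

Step by step this gives:
  u_1 = (2, 2, 0, -2)
  u_2 = (0, 1, 0, 1)
  u_3 = (-4/3, 2/3, 1, -2/3)

Orthogonality check:
  u_2 · u_1 = 0 (should be 0)
  u_3 · u_1 = 0 (should be 0)
  u_3 · u_2 = 0 (should be 0)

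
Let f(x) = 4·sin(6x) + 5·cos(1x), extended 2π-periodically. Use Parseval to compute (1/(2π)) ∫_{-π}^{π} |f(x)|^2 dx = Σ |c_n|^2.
Σ |c_n|^2 = 41/2

Expand |f|^2 and use orthogonality of {sin(nx), cos(mx)} on [-π, π]:
  ∫_{-π}^{π} sin(nx)^2 dx = π, ∫ cos(mx)^2 dx = π, and cross terms integrate to 0.
So ∫_{-π}^{π} f(x)^2 dx = 4^2 · π + 5^2 · π = (16 + 25)π.
Divide by 2π: (16 + 25)/2 = 41/2.
By Parseval, this equals Σ |c_n|^2.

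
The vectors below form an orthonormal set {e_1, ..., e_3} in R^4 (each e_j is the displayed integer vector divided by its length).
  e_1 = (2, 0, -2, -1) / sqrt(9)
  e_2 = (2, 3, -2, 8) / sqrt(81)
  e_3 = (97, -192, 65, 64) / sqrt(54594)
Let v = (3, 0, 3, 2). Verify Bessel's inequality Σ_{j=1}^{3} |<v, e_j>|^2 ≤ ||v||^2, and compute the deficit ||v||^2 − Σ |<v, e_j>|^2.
Σ |<v, e_j>|^2 = 3542/337; ||v||^2 = 22; deficit = 3872/337

Write each e_j = u_j / sqrt(<u_j, u_j>) where u_j is the displayed integer vector. Then <v, e_j> = <v, u_j> / sqrt(<u_j, u_j>), so |<v, e_j>|^2 = <v, u_j>^2 / <u_j, u_j>.
Coefficients: <v, e_1> = -2/sqrt(9), <v, e_2> = 16/sqrt(81), <v, e_3> = 614/sqrt(54594).
Square and sum: Σ |<v, e_j>|^2 = 3542/337.
Compute ||v||^2 = v·v = 22.
Deficit = 22 − 3542/337 = 3872/337 ≥ 0, confirming Bessel's inequality. (The deficit equals ||v − Σ <v,e_j> e_j||^2, the squared distance from v to span{e_j}.)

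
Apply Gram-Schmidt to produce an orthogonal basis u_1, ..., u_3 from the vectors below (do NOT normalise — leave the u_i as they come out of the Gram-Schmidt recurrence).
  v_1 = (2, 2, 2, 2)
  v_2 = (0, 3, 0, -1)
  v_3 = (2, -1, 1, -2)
Orthogonal basis:
  u_1 = (2, 2, 2, 2)
  u_2 = (-1/2, 5/2, -1/2, -3/2)
  u_3 = (35/18, -13/18, 17/18, -13/6)

Apply the Gram-Schmidt recurrence
  u_1 = v_1
  u_i = v_i − Σ_{j<i} ((v_i · u_j) / (u_j · u_j)) · u_j.

Step by step this gives:
  u_1 = (2, 2, 2, 2)
  u_2 = (-1/2, 5/2, -1/2, -3/2)
  u_3 = (35/18, -13/18, 17/18, -13/6)

Orthogonality check:
  u_2 · u_1 = 0 (should be 0)
  u_3 · u_1 = 0 (should be 0)
  u_3 · u_2 = 0 (should be 0)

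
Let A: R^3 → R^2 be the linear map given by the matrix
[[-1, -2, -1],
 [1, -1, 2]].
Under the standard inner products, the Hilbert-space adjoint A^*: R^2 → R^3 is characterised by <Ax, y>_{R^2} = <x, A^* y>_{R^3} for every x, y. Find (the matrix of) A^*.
A^* = A^T =
[[-1, 1],
 [-2, -1],
 [-1, 2]]

For real matrices with standard dot products, the defining identity <Ax, y> = <x, A^* y> gives (Ax)^T y = x^T (A^*) y, i.e. x^T A^T y = x^T (A^*) y. Since this holds for all x, y, we must have A^* = A^T. Therefore
A^* =
[[-1, 1],
 [-2, -1],
 [-1, 2]].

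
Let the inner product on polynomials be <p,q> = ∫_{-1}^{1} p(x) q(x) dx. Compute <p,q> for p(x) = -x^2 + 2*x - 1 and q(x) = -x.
<p,q> = -4/3

Expand the product: p(x)·q(x) = x^3 - 2*x^2 + x.
∫_{-1}^{1} of each monomial x^k gives [2/(k+1) if k even, 0 if k odd]. Integrating term-by-term (or equivalently evaluating the antiderivative F(x) = x^4/4 - 2*x^3/3 + x^2/2 at the endpoints):
  F(1) − F(−1) = 1/12 − (17/12) = -4/3.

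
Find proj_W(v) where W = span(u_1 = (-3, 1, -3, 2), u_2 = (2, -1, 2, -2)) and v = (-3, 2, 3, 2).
proj_W(v) = (0, 6/5, 0, 12/5)

Set up U = [u_1 | ... | u_2] ∈ R^(4×2). The projector onto W = col(U) is P = U (U^T U)^(-1) U^T.
Compute U^T U =
  [23, -17]
  [-17, 13],
and U^T v = (6, -6).
Solve U^T U · c = U^T v for the coefficients: c = (-12/5, -18/5). The projection is proj_W(v) = U c.
Check: (v - proj_W(v)) · u_1 = 0  (should be 0).
Check: (v - proj_W(v)) · u_2 = 0  (should be 0).
Result: proj_W(v) = (0, 6/5, 0, 12/5).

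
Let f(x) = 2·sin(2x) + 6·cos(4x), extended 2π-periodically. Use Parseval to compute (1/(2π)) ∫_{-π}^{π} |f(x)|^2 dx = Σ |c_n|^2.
Σ |c_n|^2 = 20

Expand |f|^2 and use orthogonality of {sin(nx), cos(mx)} on [-π, π]:
  ∫_{-π}^{π} sin(nx)^2 dx = π, ∫ cos(mx)^2 dx = π, and cross terms integrate to 0.
So ∫_{-π}^{π} f(x)^2 dx = 2^2 · π + 6^2 · π = (4 + 36)π.
Divide by 2π: (4 + 36)/2 = 20.
By Parseval, this equals Σ |c_n|^2.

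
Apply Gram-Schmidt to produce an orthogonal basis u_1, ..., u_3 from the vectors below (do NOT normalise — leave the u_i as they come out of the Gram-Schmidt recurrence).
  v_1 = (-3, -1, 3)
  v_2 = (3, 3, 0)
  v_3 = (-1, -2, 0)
Orthogonal basis:
  u_1 = (-3, -1, 3)
  u_2 = (21/19, 45/19, 36/19)
  u_3 = (9/22, -9/22, 3/11)

Apply the Gram-Schmidt recurrence
  u_1 = v_1
  u_i = v_i − Σ_{j<i} ((v_i · u_j) / (u_j · u_j)) · u_j.

Step by step this gives:
  u_1 = (-3, -1, 3)
  u_2 = (21/19, 45/19, 36/19)
  u_3 = (9/22, -9/22, 3/11)

Orthogonality check:
  u_2 · u_1 = 0 (should be 0)
  u_3 · u_1 = 0 (should be 0)
  u_3 · u_2 = 0 (should be 0)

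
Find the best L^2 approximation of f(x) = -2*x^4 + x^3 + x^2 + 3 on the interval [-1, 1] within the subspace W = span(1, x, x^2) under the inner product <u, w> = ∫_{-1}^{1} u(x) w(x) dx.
g(x) = -5*x^2/7 + 3*x/5 + 111/35

The best approximation g ∈ W is the orthogonal projection of f onto W. Writing g = a_0 + a_1 x + a_2 x^2, the coefficients solve the normal equations G · a = b where
  G_{ij} = <φ_i, φ_j> and b_i = <f, φ_i>, with φ_0 = 1, φ_1 = x, φ_2 = x^2.
G =
  [2, 0, 2/3]
  [0, 2/3, 0]
  [2/3, 0, 2/5],
b = (88/15, 2/5, 64/35).
Solving gives a_0 = 111/35, a_1 = 3/5, a_2 = -5/7, so
  g(x) = -5*x^2/7 + 3*x/5 + 111/35.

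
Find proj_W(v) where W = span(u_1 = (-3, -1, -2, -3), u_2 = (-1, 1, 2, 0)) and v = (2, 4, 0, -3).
proj_W(v) = (-19/67, 23/67, 46/67, 3/67)

Set up U = [u_1 | ... | u_2] ∈ R^(4×2). The projector onto W = col(U) is P = U (U^T U)^(-1) U^T.
Compute U^T U =
  [23, -2]
  [-2, 6],
and U^T v = (-1, 2).
Solve U^T U · c = U^T v for the coefficients: c = (-1/67, 22/67). The projection is proj_W(v) = U c.
Check: (v - proj_W(v)) · u_1 = 0  (should be 0).
Check: (v - proj_W(v)) · u_2 = 0  (should be 0).
Result: proj_W(v) = (-19/67, 23/67, 46/67, 3/67).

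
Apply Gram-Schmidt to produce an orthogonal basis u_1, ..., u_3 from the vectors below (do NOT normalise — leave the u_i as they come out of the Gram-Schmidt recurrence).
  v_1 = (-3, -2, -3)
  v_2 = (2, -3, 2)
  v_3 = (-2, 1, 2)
Orthogonal basis:
  u_1 = (-3, -2, -3)
  u_2 = (13/11, -39/11, 13/11)
  u_3 = (-2, 0, 2)

Apply the Gram-Schmidt recurrence
  u_1 = v_1
  u_i = v_i − Σ_{j<i} ((v_i · u_j) / (u_j · u_j)) · u_j.

Step by step this gives:
  u_1 = (-3, -2, -3)
  u_2 = (13/11, -39/11, 13/11)
  u_3 = (-2, 0, 2)

Orthogonality check:
  u_2 · u_1 = 0 (should be 0)
  u_3 · u_1 = 0 (should be 0)
  u_3 · u_2 = 0 (should be 0)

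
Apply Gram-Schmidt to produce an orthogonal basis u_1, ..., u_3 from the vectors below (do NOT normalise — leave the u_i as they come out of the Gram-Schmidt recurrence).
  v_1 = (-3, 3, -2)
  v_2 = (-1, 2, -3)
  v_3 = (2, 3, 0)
Orthogonal basis:
  u_1 = (-3, 3, -2)
  u_2 = (23/22, -1/22, -18/11)
  u_3 = (155/83, 217/83, 93/83)

Apply the Gram-Schmidt recurrence
  u_1 = v_1
  u_i = v_i − Σ_{j<i} ((v_i · u_j) / (u_j · u_j)) · u_j.

Step by step this gives:
  u_1 = (-3, 3, -2)
  u_2 = (23/22, -1/22, -18/11)
  u_3 = (155/83, 217/83, 93/83)

Orthogonality check:
  u_2 · u_1 = 0 (should be 0)
  u_3 · u_1 = 0 (should be 0)
  u_3 · u_2 = 0 (should be 0)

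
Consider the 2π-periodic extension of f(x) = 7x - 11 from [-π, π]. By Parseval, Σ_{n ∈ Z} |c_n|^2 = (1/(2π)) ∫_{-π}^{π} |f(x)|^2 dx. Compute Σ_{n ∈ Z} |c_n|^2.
Σ |c_n|^2 = 49π^2/3 + 121

Expand and integrate term by term over [-π, π]:
  ∫ (7x)^2 dx = 49·(2π^3/3); ∫ 2·7·(-11)·x dx = 0 (odd integrand); ∫ (-11)^2 dx = 121·2π.
So (1/(2π)) ∫_{-π}^{π} (7x - 11)^2 dx = 49π^2/3 + 121 = 49π^2/3 + 121.
Parseval ⇒ Σ |c_n|^2 = 49π^2/3 + 121.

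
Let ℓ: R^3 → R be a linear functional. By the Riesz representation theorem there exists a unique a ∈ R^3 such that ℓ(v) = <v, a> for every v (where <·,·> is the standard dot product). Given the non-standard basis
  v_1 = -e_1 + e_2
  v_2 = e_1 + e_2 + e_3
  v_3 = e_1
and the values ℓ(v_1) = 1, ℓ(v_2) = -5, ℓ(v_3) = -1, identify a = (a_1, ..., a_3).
a = (-1, 0, -4)

Write a = (a_1, ..., a_3) in the standard basis. For each basis vector v_i, ℓ(v_i) = <v_i, a> is a linear equation in the a_j's. Collect the n equations into a matrix system V a = ℓ, where row i of V is v_i (expressed in the standard basis). Since V is invertible (lower-triangular with 1s on the diagonal, up to permutation), solve by back-substitution:
  V =
[[-1, 1, 0],
 [1, 1, 1],
 [1, 0, 0]]
  V a = (1, -5, -1)
Solving gives a = (-1, 0, -4).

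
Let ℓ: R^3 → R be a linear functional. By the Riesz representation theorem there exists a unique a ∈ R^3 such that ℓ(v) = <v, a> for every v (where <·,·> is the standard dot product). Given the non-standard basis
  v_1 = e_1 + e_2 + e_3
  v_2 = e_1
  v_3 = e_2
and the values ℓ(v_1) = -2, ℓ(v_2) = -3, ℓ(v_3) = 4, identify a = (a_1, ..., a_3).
a = (-3, 4, -3)

Write a = (a_1, ..., a_3) in the standard basis. For each basis vector v_i, ℓ(v_i) = <v_i, a> is a linear equation in the a_j's. Collect the n equations into a matrix system V a = ℓ, where row i of V is v_i (expressed in the standard basis). Since V is invertible (lower-triangular with 1s on the diagonal, up to permutation), solve by back-substitution:
  V =
[[1, 1, 1],
 [1, 0, 0],
 [0, 1, 0]]
  V a = (-2, -3, 4)
Solving gives a = (-3, 4, -3).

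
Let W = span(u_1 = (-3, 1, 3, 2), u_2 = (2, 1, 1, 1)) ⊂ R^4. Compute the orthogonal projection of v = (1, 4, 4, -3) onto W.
proj_W(v) = (25/23, 30/23, 44/23, 37/23)

Set up U = [u_1 | ... | u_2] ∈ R^(4×2). The projector onto W = col(U) is P = U (U^T U)^(-1) U^T.
Compute U^T U =
  [23, 0]
  [0, 7],
and U^T v = (7, 7).
Solve U^T U · c = U^T v for the coefficients: c = (7/23, 1). The projection is proj_W(v) = U c.
Check: (v - proj_W(v)) · u_1 = 0  (should be 0).
Check: (v - proj_W(v)) · u_2 = 0  (should be 0).
Result: proj_W(v) = (25/23, 30/23, 44/23, 37/23).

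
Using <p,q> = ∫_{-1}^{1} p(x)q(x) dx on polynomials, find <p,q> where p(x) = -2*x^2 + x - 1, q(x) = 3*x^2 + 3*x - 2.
<p,q> = 64/15

Expand the product: p(x)·q(x) = -6*x^4 - 3*x^3 + 4*x^2 - 5*x + 2.
∫_{-1}^{1} of each monomial x^k gives [2/(k+1) if k even, 0 if k odd]. Integrating term-by-term (or equivalently evaluating the antiderivative F(x) = -6*x^5/5 - 3*x^4/4 + 4*x^3/3 - 5*x^2/2 + 2*x at the endpoints):
  F(1) − F(−1) = -67/60 − (-323/60) = 64/15.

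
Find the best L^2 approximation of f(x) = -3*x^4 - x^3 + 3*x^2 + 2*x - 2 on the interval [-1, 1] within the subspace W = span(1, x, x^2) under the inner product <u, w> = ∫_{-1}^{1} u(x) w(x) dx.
g(x) = 3*x^2/7 + 7*x/5 - 61/35

The best approximation g ∈ W is the orthogonal projection of f onto W. Writing g = a_0 + a_1 x + a_2 x^2, the coefficients solve the normal equations G · a = b where
  G_{ij} = <φ_i, φ_j> and b_i = <f, φ_i>, with φ_0 = 1, φ_1 = x, φ_2 = x^2.
G =
  [2, 0, 2/3]
  [0, 2/3, 0]
  [2/3, 0, 2/5],
b = (-16/5, 14/15, -104/105).
Solving gives a_0 = -61/35, a_1 = 7/5, a_2 = 3/7, so
  g(x) = 3*x^2/7 + 7*x/5 - 61/35.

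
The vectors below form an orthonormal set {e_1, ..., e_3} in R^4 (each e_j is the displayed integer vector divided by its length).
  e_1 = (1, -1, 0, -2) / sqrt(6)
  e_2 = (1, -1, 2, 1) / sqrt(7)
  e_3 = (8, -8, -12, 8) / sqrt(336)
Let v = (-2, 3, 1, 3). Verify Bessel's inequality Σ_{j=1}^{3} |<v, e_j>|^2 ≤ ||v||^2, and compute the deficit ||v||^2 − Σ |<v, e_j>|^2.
Σ |<v, e_j>|^2 = 45/2; ||v||^2 = 23; deficit = 1/2

Write each e_j = u_j / sqrt(<u_j, u_j>) where u_j is the displayed integer vector. Then <v, e_j> = <v, u_j> / sqrt(<u_j, u_j>), so |<v, e_j>|^2 = <v, u_j>^2 / <u_j, u_j>.
Coefficients: <v, e_1> = -11/sqrt(6), <v, e_2> = 0/sqrt(7), <v, e_3> = -28/sqrt(336).
Square and sum: Σ |<v, e_j>|^2 = 45/2.
Compute ||v||^2 = v·v = 23.
Deficit = 23 − 45/2 = 1/2 ≥ 0, confirming Bessel's inequality. (The deficit equals ||v − Σ <v,e_j> e_j||^2, the squared distance from v to span{e_j}.)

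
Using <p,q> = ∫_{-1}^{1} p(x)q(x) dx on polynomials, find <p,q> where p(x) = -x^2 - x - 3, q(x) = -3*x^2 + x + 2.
<p,q> = -34/5

Expand the product: p(x)·q(x) = 3*x^4 + 2*x^3 + 6*x^2 - 5*x - 6.
∫_{-1}^{1} of each monomial x^k gives [2/(k+1) if k even, 0 if k odd]. Integrating term-by-term (or equivalently evaluating the antiderivative F(x) = 3*x^5/5 + x^4/2 + 2*x^3 - 5*x^2/2 - 6*x at the endpoints):
  F(1) − F(−1) = -27/5 − (7/5) = -34/5.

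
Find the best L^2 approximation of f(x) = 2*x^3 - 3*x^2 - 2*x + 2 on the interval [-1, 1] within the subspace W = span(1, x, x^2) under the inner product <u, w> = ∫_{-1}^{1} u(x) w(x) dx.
g(x) = -3*x^2 - 4*x/5 + 2

The best approximation g ∈ W is the orthogonal projection of f onto W. Writing g = a_0 + a_1 x + a_2 x^2, the coefficients solve the normal equations G · a = b where
  G_{ij} = <φ_i, φ_j> and b_i = <f, φ_i>, with φ_0 = 1, φ_1 = x, φ_2 = x^2.
G =
  [2, 0, 2/3]
  [0, 2/3, 0]
  [2/3, 0, 2/5],
b = (2, -8/15, 2/15).
Solving gives a_0 = 2, a_1 = -4/5, a_2 = -3, so
  g(x) = -3*x^2 - 4*x/5 + 2.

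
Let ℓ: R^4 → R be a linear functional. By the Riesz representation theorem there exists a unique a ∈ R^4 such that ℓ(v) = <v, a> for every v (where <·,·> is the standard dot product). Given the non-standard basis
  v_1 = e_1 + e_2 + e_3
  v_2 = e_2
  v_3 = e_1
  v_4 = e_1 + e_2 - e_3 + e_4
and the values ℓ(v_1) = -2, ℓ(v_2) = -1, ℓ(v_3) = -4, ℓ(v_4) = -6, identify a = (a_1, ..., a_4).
a = (-4, -1, 3, 2)

Write a = (a_1, ..., a_4) in the standard basis. For each basis vector v_i, ℓ(v_i) = <v_i, a> is a linear equation in the a_j's. Collect the n equations into a matrix system V a = ℓ, where row i of V is v_i (expressed in the standard basis). Since V is invertible (lower-triangular with 1s on the diagonal, up to permutation), solve by back-substitution:
  V =
[[1, 1, 1, 0],
 [0, 1, 0, 0],
 [1, 0, 0, 0],
 [1, 1, -1, 1]]
  V a = (-2, -1, -4, -6)
Solving gives a = (-4, -1, 3, 2).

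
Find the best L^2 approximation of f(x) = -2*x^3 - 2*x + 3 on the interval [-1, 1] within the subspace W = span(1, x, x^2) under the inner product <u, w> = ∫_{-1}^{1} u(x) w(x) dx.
g(x) = 3 - 16*x/5

The best approximation g ∈ W is the orthogonal projection of f onto W. Writing g = a_0 + a_1 x + a_2 x^2, the coefficients solve the normal equations G · a = b where
  G_{ij} = <φ_i, φ_j> and b_i = <f, φ_i>, with φ_0 = 1, φ_1 = x, φ_2 = x^2.
G =
  [2, 0, 2/3]
  [0, 2/3, 0]
  [2/3, 0, 2/5],
b = (6, -32/15, 2).
Solving gives a_0 = 3, a_1 = -16/5, a_2 = 0, so
  g(x) = 3 - 16*x/5.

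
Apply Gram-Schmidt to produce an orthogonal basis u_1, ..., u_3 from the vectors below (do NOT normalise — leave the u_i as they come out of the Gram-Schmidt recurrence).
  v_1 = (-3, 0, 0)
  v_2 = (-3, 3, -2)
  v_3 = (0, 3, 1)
Orthogonal basis:
  u_1 = (-3, 0, 0)
  u_2 = (0, 3, -2)
  u_3 = (0, 18/13, 27/13)

Apply the Gram-Schmidt recurrence
  u_1 = v_1
  u_i = v_i − Σ_{j<i} ((v_i · u_j) / (u_j · u_j)) · u_j.

Step by step this gives:
  u_1 = (-3, 0, 0)
  u_2 = (0, 3, -2)
  u_3 = (0, 18/13, 27/13)

Orthogonality check:
  u_2 · u_1 = 0 (should be 0)
  u_3 · u_1 = 0 (should be 0)
  u_3 · u_2 = 0 (should be 0)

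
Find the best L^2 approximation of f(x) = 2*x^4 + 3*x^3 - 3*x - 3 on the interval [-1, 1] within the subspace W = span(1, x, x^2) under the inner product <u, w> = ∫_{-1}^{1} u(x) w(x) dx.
g(x) = 12*x^2/7 - 6*x/5 - 111/35

The best approximation g ∈ W is the orthogonal projection of f onto W. Writing g = a_0 + a_1 x + a_2 x^2, the coefficients solve the normal equations G · a = b where
  G_{ij} = <φ_i, φ_j> and b_i = <f, φ_i>, with φ_0 = 1, φ_1 = x, φ_2 = x^2.
G =
  [2, 0, 2/3]
  [0, 2/3, 0]
  [2/3, 0, 2/5],
b = (-26/5, -4/5, -10/7).
Solving gives a_0 = -111/35, a_1 = -6/5, a_2 = 12/7, so
  g(x) = 12*x^2/7 - 6*x/5 - 111/35.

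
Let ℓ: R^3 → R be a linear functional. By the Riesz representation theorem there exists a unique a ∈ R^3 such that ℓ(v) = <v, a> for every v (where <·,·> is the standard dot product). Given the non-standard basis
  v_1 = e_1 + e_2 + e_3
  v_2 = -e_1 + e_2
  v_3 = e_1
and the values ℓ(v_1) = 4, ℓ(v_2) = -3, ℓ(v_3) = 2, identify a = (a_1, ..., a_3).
a = (2, -1, 3)

Write a = (a_1, ..., a_3) in the standard basis. For each basis vector v_i, ℓ(v_i) = <v_i, a> is a linear equation in the a_j's. Collect the n equations into a matrix system V a = ℓ, where row i of V is v_i (expressed in the standard basis). Since V is invertible (lower-triangular with 1s on the diagonal, up to permutation), solve by back-substitution:
  V =
[[1, 1, 1],
 [-1, 1, 0],
 [1, 0, 0]]
  V a = (4, -3, 2)
Solving gives a = (2, -1, 3).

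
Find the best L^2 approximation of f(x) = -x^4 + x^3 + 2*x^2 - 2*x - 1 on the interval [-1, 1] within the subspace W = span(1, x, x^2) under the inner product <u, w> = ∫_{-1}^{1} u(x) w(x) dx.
g(x) = 8*x^2/7 - 7*x/5 - 32/35

The best approximation g ∈ W is the orthogonal projection of f onto W. Writing g = a_0 + a_1 x + a_2 x^2, the coefficients solve the normal equations G · a = b where
  G_{ij} = <φ_i, φ_j> and b_i = <f, φ_i>, with φ_0 = 1, φ_1 = x, φ_2 = x^2.
G =
  [2, 0, 2/3]
  [0, 2/3, 0]
  [2/3, 0, 2/5],
b = (-16/15, -14/15, -16/105).
Solving gives a_0 = -32/35, a_1 = -7/5, a_2 = 8/7, so
  g(x) = 8*x^2/7 - 7*x/5 - 32/35.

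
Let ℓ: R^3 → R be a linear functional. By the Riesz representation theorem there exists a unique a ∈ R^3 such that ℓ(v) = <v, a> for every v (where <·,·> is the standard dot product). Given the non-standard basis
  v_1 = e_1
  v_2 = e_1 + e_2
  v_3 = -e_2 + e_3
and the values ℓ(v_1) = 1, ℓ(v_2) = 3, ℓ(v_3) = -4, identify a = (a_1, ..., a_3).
a = (1, 2, -2)

Write a = (a_1, ..., a_3) in the standard basis. For each basis vector v_i, ℓ(v_i) = <v_i, a> is a linear equation in the a_j's. Collect the n equations into a matrix system V a = ℓ, where row i of V is v_i (expressed in the standard basis). Since V is invertible (lower-triangular with 1s on the diagonal, up to permutation), solve by back-substitution:
  V =
[[1, 0, 0],
 [1, 1, 0],
 [0, -1, 1]]
  V a = (1, 3, -4)
Solving gives a = (1, 2, -2).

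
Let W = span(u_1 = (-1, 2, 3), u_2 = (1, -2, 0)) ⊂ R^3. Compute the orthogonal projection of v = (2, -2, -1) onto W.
proj_W(v) = (6/5, -12/5, -1)

Set up U = [u_1 | ... | u_2] ∈ R^(3×2). The projector onto W = col(U) is P = U (U^T U)^(-1) U^T.
Compute U^T U =
  [14, -5]
  [-5, 5],
and U^T v = (-9, 6).
Solve U^T U · c = U^T v for the coefficients: c = (-1/3, 13/15). The projection is proj_W(v) = U c.
Check: (v - proj_W(v)) · u_1 = 0  (should be 0).
Check: (v - proj_W(v)) · u_2 = 0  (should be 0).
Result: proj_W(v) = (6/5, -12/5, -1).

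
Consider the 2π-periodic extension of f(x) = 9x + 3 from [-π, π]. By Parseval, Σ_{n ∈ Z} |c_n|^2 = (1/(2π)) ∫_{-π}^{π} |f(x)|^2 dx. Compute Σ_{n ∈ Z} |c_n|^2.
Σ |c_n|^2 = 27π^2 + 9

Expand and integrate term by term over [-π, π]:
  ∫ (9x)^2 dx = 81·(2π^3/3); ∫ 2·9·(3)·x dx = 0 (odd integrand); ∫ 3^2 dx = 9·2π.
So (1/(2π)) ∫_{-π}^{π} (9x + 3)^2 dx = 81π^2/3 + 9 = 27π^2 + 9.
Parseval ⇒ Σ |c_n|^2 = 27π^2 + 9.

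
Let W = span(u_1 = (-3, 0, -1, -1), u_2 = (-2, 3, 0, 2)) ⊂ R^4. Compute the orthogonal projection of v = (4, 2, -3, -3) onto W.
proj_W(v) = (338/171, -64/57, 70/171, -58/171)

Set up U = [u_1 | ... | u_2] ∈ R^(4×2). The projector onto W = col(U) is P = U (U^T U)^(-1) U^T.
Compute U^T U =
  [11, 4]
  [4, 17],
and U^T v = (-6, -8).
Solve U^T U · c = U^T v for the coefficients: c = (-70/171, -64/171). The projection is proj_W(v) = U c.
Check: (v - proj_W(v)) · u_1 = 0  (should be 0).
Check: (v - proj_W(v)) · u_2 = 0  (should be 0).
Result: proj_W(v) = (338/171, -64/57, 70/171, -58/171).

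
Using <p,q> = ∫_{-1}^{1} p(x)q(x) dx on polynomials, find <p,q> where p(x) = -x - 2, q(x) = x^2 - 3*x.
<p,q> = 2/3

Expand the product: p(x)·q(x) = -x^3 + x^2 + 6*x.
∫_{-1}^{1} of each monomial x^k gives [2/(k+1) if k even, 0 if k odd]. Integrating term-by-term (or equivalently evaluating the antiderivative F(x) = -x^4/4 + x^3/3 + 3*x^2 at the endpoints):
  F(1) − F(−1) = 37/12 − (29/12) = 2/3.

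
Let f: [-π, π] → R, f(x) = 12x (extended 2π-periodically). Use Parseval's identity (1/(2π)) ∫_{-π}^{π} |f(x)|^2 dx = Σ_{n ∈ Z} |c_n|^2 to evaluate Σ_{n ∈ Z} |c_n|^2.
Σ |c_n|^2 = 48π^2

Expand and integrate term by term over [-π, π]:
  ∫ (12x)^2 dx = 144·(2π^3/3); ∫ 2·12·(0)·x dx = 0 (odd integrand); ∫ 0^2 dx = 0·2π.
So (1/(2π)) ∫_{-π}^{π} (12x)^2 dx = 144π^2/3 + 0 = 48π^2.
Parseval ⇒ Σ |c_n|^2 = 48π^2.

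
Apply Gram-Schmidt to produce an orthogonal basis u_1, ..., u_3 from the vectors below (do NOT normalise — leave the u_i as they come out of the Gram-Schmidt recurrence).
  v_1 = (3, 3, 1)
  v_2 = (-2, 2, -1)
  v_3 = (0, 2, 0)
Orthogonal basis:
  u_1 = (3, 3, 1)
  u_2 = (-35/19, 41/19, -18/19)
  u_3 = (-1/17, 1/85, 12/85)

Apply the Gram-Schmidt recurrence
  u_1 = v_1
  u_i = v_i − Σ_{j<i} ((v_i · u_j) / (u_j · u_j)) · u_j.

Step by step this gives:
  u_1 = (3, 3, 1)
  u_2 = (-35/19, 41/19, -18/19)
  u_3 = (-1/17, 1/85, 12/85)

Orthogonality check:
  u_2 · u_1 = 0 (should be 0)
  u_3 · u_1 = 0 (should be 0)
  u_3 · u_2 = 0 (should be 0)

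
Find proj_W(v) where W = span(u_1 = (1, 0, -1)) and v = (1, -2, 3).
proj_W(v) = (-1, 0, 1)

Set up U = [u_1 | ... | u_1] ∈ R^(3×1). The projector onto W = col(U) is P = U (U^T U)^(-1) U^T.
Compute U^T U =
  [2],
and U^T v = (-2).
Solve U^T U · c = U^T v for the coefficients: c = (-1). The projection is proj_W(v) = U c.
Check: (v - proj_W(v)) · u_1 = 0  (should be 0).
Result: proj_W(v) = (-1, 0, 1).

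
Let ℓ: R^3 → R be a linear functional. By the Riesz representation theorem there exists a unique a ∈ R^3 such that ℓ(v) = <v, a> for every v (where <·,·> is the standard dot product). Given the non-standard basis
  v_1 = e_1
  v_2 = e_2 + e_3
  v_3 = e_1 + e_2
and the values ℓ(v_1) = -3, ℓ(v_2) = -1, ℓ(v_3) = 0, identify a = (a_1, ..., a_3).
a = (-3, 3, -4)

Write a = (a_1, ..., a_3) in the standard basis. For each basis vector v_i, ℓ(v_i) = <v_i, a> is a linear equation in the a_j's. Collect the n equations into a matrix system V a = ℓ, where row i of V is v_i (expressed in the standard basis). Since V is invertible (lower-triangular with 1s on the diagonal, up to permutation), solve by back-substitution:
  V =
[[1, 0, 0],
 [0, 1, 1],
 [1, 1, 0]]
  V a = (-3, -1, 0)
Solving gives a = (-3, 3, -4).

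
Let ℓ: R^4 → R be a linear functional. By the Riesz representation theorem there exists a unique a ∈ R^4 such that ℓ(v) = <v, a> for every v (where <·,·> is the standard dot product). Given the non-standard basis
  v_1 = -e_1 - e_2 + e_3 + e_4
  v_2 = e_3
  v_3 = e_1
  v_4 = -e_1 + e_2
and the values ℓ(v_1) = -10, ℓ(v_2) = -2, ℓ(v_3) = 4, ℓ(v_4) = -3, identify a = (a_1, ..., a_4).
a = (4, 1, -2, -3)

Write a = (a_1, ..., a_4) in the standard basis. For each basis vector v_i, ℓ(v_i) = <v_i, a> is a linear equation in the a_j's. Collect the n equations into a matrix system V a = ℓ, where row i of V is v_i (expressed in the standard basis). Since V is invertible (lower-triangular with 1s on the diagonal, up to permutation), solve by back-substitution:
  V =
[[-1, -1, 1, 1],
 [0, 0, 1, 0],
 [1, 0, 0, 0],
 [-1, 1, 0, 0]]
  V a = (-10, -2, 4, -3)
Solving gives a = (4, 1, -2, -3).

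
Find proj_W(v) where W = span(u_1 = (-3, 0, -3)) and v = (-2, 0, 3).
proj_W(v) = (1/2, 0, 1/2)

Set up U = [u_1 | ... | u_1] ∈ R^(3×1). The projector onto W = col(U) is P = U (U^T U)^(-1) U^T.
Compute U^T U =
  [18],
and U^T v = (-3).
Solve U^T U · c = U^T v for the coefficients: c = (-1/6). The projection is proj_W(v) = U c.
Check: (v - proj_W(v)) · u_1 = 0  (should be 0).
Result: proj_W(v) = (1/2, 0, 1/2).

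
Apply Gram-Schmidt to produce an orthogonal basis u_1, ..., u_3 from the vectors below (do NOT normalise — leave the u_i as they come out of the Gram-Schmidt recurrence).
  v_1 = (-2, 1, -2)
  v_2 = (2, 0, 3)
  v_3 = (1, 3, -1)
Orthogonal basis:
  u_1 = (-2, 1, -2)
  u_2 = (-2/9, 10/9, 7/9)
  u_3 = (33/17, 22/17, -22/17)

Apply the Gram-Schmidt recurrence
  u_1 = v_1
  u_i = v_i − Σ_{j<i} ((v_i · u_j) / (u_j · u_j)) · u_j.

Step by step this gives:
  u_1 = (-2, 1, -2)
  u_2 = (-2/9, 10/9, 7/9)
  u_3 = (33/17, 22/17, -22/17)

Orthogonality check:
  u_2 · u_1 = 0 (should be 0)
  u_3 · u_1 = 0 (should be 0)
  u_3 · u_2 = 0 (should be 0)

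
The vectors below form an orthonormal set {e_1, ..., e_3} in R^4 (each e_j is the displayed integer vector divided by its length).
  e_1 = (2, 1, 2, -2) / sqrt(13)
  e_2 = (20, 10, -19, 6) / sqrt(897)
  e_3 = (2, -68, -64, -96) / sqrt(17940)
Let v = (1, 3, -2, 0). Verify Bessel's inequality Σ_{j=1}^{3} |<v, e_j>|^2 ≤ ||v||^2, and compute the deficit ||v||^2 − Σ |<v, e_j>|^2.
Σ |<v, e_j>|^2 = 586/65; ||v||^2 = 14; deficit = 324/65

Write each e_j = u_j / sqrt(<u_j, u_j>) where u_j is the displayed integer vector. Then <v, e_j> = <v, u_j> / sqrt(<u_j, u_j>), so |<v, e_j>|^2 = <v, u_j>^2 / <u_j, u_j>.
Coefficients: <v, e_1> = 1/sqrt(13), <v, e_2> = 88/sqrt(897), <v, e_3> = -74/sqrt(17940).
Square and sum: Σ |<v, e_j>|^2 = 586/65.
Compute ||v||^2 = v·v = 14.
Deficit = 14 − 586/65 = 324/65 ≥ 0, confirming Bessel's inequality. (The deficit equals ||v − Σ <v,e_j> e_j||^2, the squared distance from v to span{e_j}.)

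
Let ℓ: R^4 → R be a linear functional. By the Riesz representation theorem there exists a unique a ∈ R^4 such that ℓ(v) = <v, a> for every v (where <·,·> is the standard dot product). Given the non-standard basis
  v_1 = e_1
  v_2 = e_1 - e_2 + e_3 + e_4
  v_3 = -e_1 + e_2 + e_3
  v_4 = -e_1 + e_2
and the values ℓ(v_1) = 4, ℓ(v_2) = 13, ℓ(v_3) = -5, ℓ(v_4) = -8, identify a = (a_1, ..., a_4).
a = (4, -4, 3, 2)

Write a = (a_1, ..., a_4) in the standard basis. For each basis vector v_i, ℓ(v_i) = <v_i, a> is a linear equation in the a_j's. Collect the n equations into a matrix system V a = ℓ, where row i of V is v_i (expressed in the standard basis). Since V is invertible (lower-triangular with 1s on the diagonal, up to permutation), solve by back-substitution:
  V =
[[1, 0, 0, 0],
 [1, -1, 1, 1],
 [-1, 1, 1, 0],
 [-1, 1, 0, 0]]
  V a = (4, 13, -5, -8)
Solving gives a = (4, -4, 3, 2).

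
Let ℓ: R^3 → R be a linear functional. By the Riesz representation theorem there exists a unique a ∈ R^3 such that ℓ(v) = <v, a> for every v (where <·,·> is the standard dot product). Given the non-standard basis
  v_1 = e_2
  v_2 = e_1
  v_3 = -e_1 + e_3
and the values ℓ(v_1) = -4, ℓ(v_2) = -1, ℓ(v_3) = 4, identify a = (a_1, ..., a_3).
a = (-1, -4, 3)

Write a = (a_1, ..., a_3) in the standard basis. For each basis vector v_i, ℓ(v_i) = <v_i, a> is a linear equation in the a_j's. Collect the n equations into a matrix system V a = ℓ, where row i of V is v_i (expressed in the standard basis). Since V is invertible (lower-triangular with 1s on the diagonal, up to permutation), solve by back-substitution:
  V =
[[0, 1, 0],
 [1, 0, 0],
 [-1, 0, 1]]
  V a = (-4, -1, 4)
Solving gives a = (-1, -4, 3).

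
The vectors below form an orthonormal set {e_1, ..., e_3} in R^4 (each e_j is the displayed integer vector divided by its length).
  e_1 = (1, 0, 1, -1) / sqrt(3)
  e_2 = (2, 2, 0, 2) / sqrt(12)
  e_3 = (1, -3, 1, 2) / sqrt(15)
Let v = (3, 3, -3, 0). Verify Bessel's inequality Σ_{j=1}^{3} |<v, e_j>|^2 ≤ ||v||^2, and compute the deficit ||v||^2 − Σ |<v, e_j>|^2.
Σ |<v, e_j>|^2 = 87/5; ||v||^2 = 27; deficit = 48/5

Write each e_j = u_j / sqrt(<u_j, u_j>) where u_j is the displayed integer vector. Then <v, e_j> = <v, u_j> / sqrt(<u_j, u_j>), so |<v, e_j>|^2 = <v, u_j>^2 / <u_j, u_j>.
Coefficients: <v, e_1> = 0/sqrt(3), <v, e_2> = 12/sqrt(12), <v, e_3> = -9/sqrt(15).
Square and sum: Σ |<v, e_j>|^2 = 87/5.
Compute ||v||^2 = v·v = 27.
Deficit = 27 − 87/5 = 48/5 ≥ 0, confirming Bessel's inequality. (The deficit equals ||v − Σ <v,e_j> e_j||^2, the squared distance from v to span{e_j}.)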